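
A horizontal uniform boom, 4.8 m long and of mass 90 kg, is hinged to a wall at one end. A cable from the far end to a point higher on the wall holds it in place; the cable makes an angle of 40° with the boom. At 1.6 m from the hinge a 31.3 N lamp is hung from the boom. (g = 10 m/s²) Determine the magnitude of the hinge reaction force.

|H| ≈ 723 N

Take torques about the hinge: T sin 40° · 4.8 = 90×10×2.4 + 31.3×1.6 = 2210.1 N·m.
So T = 2210.1 / (0.6428 × 4.8) = 716.31 N.
ΣF_x = 0: H_x = T cos 40° = 548.72 N.
ΣF_y = 0: H_y = (90×10 + 31.3) − T sin 40° = 931.3 − 460.43 = 470.87 N.
|H| = √(H_x² + H_y²) = √((548.72)² + (470.87)²) = 723.06 N.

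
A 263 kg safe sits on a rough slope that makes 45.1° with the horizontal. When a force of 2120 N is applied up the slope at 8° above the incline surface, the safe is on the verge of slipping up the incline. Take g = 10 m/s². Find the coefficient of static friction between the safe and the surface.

On the verge of sliding up the incline, friction is at its maximum μN and acts down the slope.
Perpendicular to incline: N = W cos 45.1° − P sin 8° = 1856 − 295 = 1561 N.
Along incline: P cos 8° − μN = W sin 45.1° → μ = −(W sin 45.1° − P cos 8°) / N = 0.1514.

μ ≈ 0.151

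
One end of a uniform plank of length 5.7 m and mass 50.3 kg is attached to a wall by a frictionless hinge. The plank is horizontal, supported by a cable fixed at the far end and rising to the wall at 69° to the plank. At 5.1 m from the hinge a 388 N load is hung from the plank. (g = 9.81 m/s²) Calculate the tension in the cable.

Take torques about the hinge: T sin 69° · 5.7 = 50.3×9.81×2.85 + 388×5.1 = 3385.1 N·m.
So T = 3385.1 / (0.9336 × 5.7) = 636.13 N.

T ≈ 636 N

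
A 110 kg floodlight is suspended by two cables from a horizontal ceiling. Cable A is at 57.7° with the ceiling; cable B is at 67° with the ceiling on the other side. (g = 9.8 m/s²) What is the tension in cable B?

Weight W = 110 × 9.8 = 1078 N acts straight down.
Horizontal: T_A cos 57.7° = T_B cos 67°  →  T_A = 0.7312 T_B.
Vertical: T_A sin 57.7° + T_B sin 67° = 1078.
Substituting the horizontal relation into the vertical equation gives 1.539 T_B = 1078, so T_B = 700.6 N.

T_B ≈ 701 N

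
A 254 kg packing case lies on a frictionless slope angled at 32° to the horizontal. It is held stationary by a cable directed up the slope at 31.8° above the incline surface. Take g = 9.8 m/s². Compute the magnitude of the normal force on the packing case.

Take axes along and perpendicular to the incline. Weight components: W sin 32° = 1319 N down-slope, W cos 32° = 2111 N into the surface.
Along incline: T cos 31.8° = W sin 32° → T = 1552 N.
Perpendicular: N = W cos 32° − T sin 31.8° = 1293 N.

N ≈ 1290 N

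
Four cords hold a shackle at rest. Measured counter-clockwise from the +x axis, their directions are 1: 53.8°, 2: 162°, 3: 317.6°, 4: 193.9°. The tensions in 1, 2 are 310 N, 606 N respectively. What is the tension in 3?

T_3 ≈ 624 N

Resolve: ΣF_x = 310 cos 53.8° + 606 cos 162° + T_3 cos 317.6° + T_4 cos 193.9° = 0.
        ΣF_y = 310 sin 53.8° + 606 sin 162° + T_3 sin 317.6° + T_4 sin 193.9° = 0.
The known terms sum to (-393.3, 437.4) N, so 0.7385 T_3 − 0.9707 T_4 = 393.3 and -0.6743 T_3 − 0.2402 T_4 = -437.4.
Solving simultaneously: T_3 = 623.9 N, T_4 = 69.53 N.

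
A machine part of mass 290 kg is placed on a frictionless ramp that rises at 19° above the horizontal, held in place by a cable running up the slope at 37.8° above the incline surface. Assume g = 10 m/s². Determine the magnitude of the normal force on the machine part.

N ≈ 2010 N

Take axes along and perpendicular to the incline. Weight components: W sin 19° = 944.1 N down-slope, W cos 19° = 2742 N into the surface.
Along incline: T cos 37.8° = W sin 19° → T = 1195 N.
Perpendicular: N = W cos 19° − T sin 37.8° = 2010 N.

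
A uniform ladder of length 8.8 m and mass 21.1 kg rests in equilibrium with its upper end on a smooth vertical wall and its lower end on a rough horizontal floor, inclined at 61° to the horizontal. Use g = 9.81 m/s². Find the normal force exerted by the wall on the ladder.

N_wall ≈ 57.4 N

Torques about the foot: N_wall · 8.8 sin 61° = 21.1×9.81×4.4 cos 61° → N_wall = 57.368 N.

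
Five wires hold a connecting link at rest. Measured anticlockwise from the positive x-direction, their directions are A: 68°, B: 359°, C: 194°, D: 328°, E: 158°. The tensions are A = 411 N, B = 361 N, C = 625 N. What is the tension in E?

Resolve: ΣF_x = 411 cos 68° + 361 cos 359° + 625 cos 194° + T_D cos 328° + T_E cos 158° = 0.
        ΣF_y = 411 sin 68° + 361 sin 359° + 625 sin 194° + T_D sin 328° + T_E sin 158° = 0.
The known terms sum to (-91.53, 223.6) N, so 0.8480 T_D − 0.9272 T_E = 91.53 and -0.5299 T_D + 0.3746 T_E = -223.6.
Solving simultaneously: T_D = 996.3 N, T_E = 812.5 N.

T_E ≈ 813 N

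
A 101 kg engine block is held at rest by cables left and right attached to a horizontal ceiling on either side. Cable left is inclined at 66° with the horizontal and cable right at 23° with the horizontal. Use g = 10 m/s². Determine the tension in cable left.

Weight W = 101 × 10 = 1010 N acts straight down.
Horizontal: T_left cos 66° = T_right cos 23°  →  T_right = 0.4419 T_left.
Vertical: T_left sin 66° + T_right sin 23° = 1010.
Substituting the horizontal relation into the vertical equation gives 1.086 T_left = 1010, so T_left = 929.9 N.

T_left ≈ 930 N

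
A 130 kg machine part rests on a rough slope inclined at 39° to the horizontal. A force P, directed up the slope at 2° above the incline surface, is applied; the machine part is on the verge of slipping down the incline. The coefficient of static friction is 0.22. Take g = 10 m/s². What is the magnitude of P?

On the verge of sliding down the incline, friction equals μN and acts up the slope.
Perpendicular: N + P sin 2° = W cos 39° = 1010 N.
Along incline: P cos 2° + μN = W sin 39° with W sin 39° = 818.1 N.
Solving the pair for P and N: P = 600.8 N, N = 989.3 N (and f = μN = 217.7 N).

P ≈ 601 N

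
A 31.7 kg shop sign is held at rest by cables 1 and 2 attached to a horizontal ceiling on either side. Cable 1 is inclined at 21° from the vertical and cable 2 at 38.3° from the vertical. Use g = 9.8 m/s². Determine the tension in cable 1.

Angles from the horizontal: cable 1 is 90° − 21° = 69°, cable 2 is 90° − 38.3° = 51.7°.
Weight W = 31.7 × 9.8 = 310.7 N acts straight down.
Horizontal: T_1 cos 69° = T_2 cos 51.7°  →  T_2 = 0.5782 T_1.
Vertical: T_1 sin 69° + T_2 sin 51.7° = 310.7.
Substituting the horizontal relation into the vertical equation gives 1.387 T_1 = 310.7, so T_1 = 223.9 N.

T_1 ≈ 224 N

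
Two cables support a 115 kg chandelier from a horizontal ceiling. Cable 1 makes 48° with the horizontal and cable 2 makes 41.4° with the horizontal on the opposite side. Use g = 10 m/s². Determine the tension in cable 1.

Weight W = 115 × 10 = 1150 N acts straight down.
Horizontal: T_1 cos 48° = T_2 cos 41.4°  →  T_2 = 0.892 T_1.
Vertical: T_1 sin 48° + T_2 sin 41.4° = 1150.
Substituting the horizontal relation into the vertical equation gives 1.333 T_1 = 1150, so T_1 = 862.7 N.

T_1 ≈ 863 N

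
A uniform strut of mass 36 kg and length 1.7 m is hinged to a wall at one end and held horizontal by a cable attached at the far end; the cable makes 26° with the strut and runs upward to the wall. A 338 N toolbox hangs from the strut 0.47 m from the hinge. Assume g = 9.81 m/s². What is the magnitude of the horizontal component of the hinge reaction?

Take torques about the hinge: T sin 26° · 1.7 = 36×9.81×0.85 + 338×0.47 = 459.05 N·m.
So T = 459.05 / (0.4384 × 1.7) = 615.98 N.
ΣF_x = 0: H_x = T cos 26° = 553.64 N.

H_x ≈ 554 N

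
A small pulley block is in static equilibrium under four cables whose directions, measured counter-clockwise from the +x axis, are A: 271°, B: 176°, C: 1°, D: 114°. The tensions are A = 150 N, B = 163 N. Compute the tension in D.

Resolve: ΣF_x = 150 cos 271° + 163 cos 176° + T_C cos 1° + T_D cos 114° = 0.
        ΣF_y = 150 sin 271° + 163 sin 176° + T_C sin 1° + T_D sin 114° = 0.
The known terms sum to (-160, -138.6) N, so 0.9998 T_C − 0.4067 T_D = 160 and 0.0175 T_C + 0.9135 T_D = 138.6.
Solving simultaneously: T_C = 220 N, T_D = 147.5 N.

T_D ≈ 148 N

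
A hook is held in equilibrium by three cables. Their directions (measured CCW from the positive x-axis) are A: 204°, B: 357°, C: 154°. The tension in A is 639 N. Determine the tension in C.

T_C ≈ 742 N

Resolve: ΣF_x = 639 cos 204° + T_B cos 357° + T_C cos 154° = 0.
        ΣF_y = 639 sin 204° + T_B sin 357° + T_C sin 154° = 0.
The known terms sum to (-583.8, -259.9) N, so 0.9986 T_B − 0.8988 T_C = 583.8 and -0.0523 T_B + 0.4384 T_C = 259.9.
Solving simultaneously: T_B = 1253 N, T_C = 742.5 N.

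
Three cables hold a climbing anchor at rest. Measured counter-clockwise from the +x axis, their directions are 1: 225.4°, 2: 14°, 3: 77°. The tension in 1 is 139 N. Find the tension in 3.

T_3 ≈ 81.3 N

Resolve: ΣF_x = 139 cos 225.4° + T_2 cos 14° + T_3 cos 77° = 0.
        ΣF_y = 139 sin 225.4° + T_2 sin 14° + T_3 sin 77° = 0.
The known terms sum to (-97.6, -98.97) N, so 0.9703 T_2 + 0.2250 T_3 = 97.6 and 0.2419 T_2 + 0.9744 T_3 = 98.97.
Solving simultaneously: T_2 = 81.74 N, T_3 = 81.28 N.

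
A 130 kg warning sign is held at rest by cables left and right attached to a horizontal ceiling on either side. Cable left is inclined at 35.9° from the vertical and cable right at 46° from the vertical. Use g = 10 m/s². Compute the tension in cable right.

Angles from the horizontal: cable left is 90° − 35.9° = 54.1°, cable right is 90° − 46° = 44°.
Weight W = 130 × 10 = 1300 N acts straight down.
Horizontal: T_left cos 54.1° = T_right cos 44°  →  T_left = 1.227 T_right.
Vertical: T_left sin 54.1° + T_right sin 44° = 1300.
Substituting the horizontal relation into the vertical equation gives 1.688 T_right = 1300, so T_right = 770 N.

T_right ≈ 770 N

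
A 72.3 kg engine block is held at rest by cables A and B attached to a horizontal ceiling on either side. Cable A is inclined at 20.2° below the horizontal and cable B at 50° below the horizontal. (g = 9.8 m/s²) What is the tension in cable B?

Weight W = 72.3 × 9.8 = 708.5 N acts straight down.
Horizontal: T_A cos 20.2° = T_B cos 50°  →  T_A = 0.6849 T_B.
Vertical: T_A sin 20.2° + T_B sin 50° = 708.5.
Substituting the horizontal relation into the vertical equation gives 1.003 T_B = 708.5, so T_B = 706.7 N.

T_B ≈ 707 N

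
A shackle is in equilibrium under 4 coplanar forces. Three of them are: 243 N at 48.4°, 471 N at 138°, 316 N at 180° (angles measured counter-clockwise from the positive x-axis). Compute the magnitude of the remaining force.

Sum the known components: ΣF_x = -504.7 N, ΣF_y = 496.9 N.
For equilibrium the remaining force must supply (−ΣF_x, −ΣF_y) = (504.7, -496.9) N.
Magnitude = √((504.7)² + (-496.9)²) = 708.2 N; direction = atan2(-496.9, 504.7) = 315.4°.

F ≈ 708 N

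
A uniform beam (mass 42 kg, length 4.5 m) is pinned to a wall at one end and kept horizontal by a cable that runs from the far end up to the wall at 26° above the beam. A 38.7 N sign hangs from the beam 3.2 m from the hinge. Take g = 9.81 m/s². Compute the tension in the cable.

T ≈ 533 N

Take torques about the hinge: T sin 26° · 4.5 = 42×9.81×2.25 + 38.7×3.2 = 1050.9 N·m.
So T = 1050.9 / (0.4384 × 4.5) = 532.72 N.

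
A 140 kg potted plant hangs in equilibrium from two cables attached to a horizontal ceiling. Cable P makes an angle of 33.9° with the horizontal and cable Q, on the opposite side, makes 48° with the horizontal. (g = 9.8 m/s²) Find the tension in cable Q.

Weight W = 140 × 9.8 = 1372 N acts straight down.
Horizontal: T_P cos 33.9° = T_Q cos 48°  →  T_P = 0.8062 T_Q.
Vertical: T_P sin 33.9° + T_Q sin 48° = 1372.
Substituting the horizontal relation into the vertical equation gives 1.193 T_Q = 1372, so T_Q = 1150 N.

T_Q ≈ 1150 N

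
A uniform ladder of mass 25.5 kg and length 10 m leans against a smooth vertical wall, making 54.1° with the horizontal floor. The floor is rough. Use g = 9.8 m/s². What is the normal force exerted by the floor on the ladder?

ΣF_y = 0: N_floor = 25.5×9.8 = 249.9 N.

N_floor ≈ 250 N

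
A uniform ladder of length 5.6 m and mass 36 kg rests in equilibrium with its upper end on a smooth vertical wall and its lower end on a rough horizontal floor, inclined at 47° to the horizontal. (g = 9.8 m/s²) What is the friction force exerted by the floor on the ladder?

Torques about the foot: N_wall · 5.6 sin 47° = 36×9.8×2.8 cos 47° → N_wall = 164.5 N.
ΣF_x = 0: f_floor = N_wall = 164.5 N.

f ≈ 164 N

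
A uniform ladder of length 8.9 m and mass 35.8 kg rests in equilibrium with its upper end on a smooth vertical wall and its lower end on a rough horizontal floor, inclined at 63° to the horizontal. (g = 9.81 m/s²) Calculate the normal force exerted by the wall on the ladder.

Torques about the foot: N_wall · 8.9 sin 63° = 35.8×9.81×4.45 cos 63° → N_wall = 89.472 N.

N_wall ≈ 89.5 N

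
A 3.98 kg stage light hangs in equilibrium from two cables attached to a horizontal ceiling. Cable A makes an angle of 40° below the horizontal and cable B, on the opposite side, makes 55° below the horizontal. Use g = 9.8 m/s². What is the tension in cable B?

Weight W = 3.98 × 9.8 = 39 N acts straight down.
Horizontal: T_A cos 40° = T_B cos 55°  →  T_A = 0.7488 T_B.
Vertical: T_A sin 40° + T_B sin 55° = 39.
Substituting the horizontal relation into the vertical equation gives 1.3 T_B = 39, so T_B = 29.99 N.

T_B ≈ 30 N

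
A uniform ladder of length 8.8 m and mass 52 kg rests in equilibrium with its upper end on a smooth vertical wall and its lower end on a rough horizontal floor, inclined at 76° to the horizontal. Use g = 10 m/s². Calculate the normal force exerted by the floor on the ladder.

N_floor ≈ 520 N

ΣF_y = 0: N_floor = 52×10 = 520 N.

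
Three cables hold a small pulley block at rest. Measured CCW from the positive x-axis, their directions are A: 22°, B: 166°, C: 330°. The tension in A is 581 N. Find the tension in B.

Resolve: ΣF_x = 581 cos 22° + T_B cos 166° + T_C cos 330° = 0.
        ΣF_y = 581 sin 22° + T_B sin 166° + T_C sin 330° = 0.
The known terms sum to (538.7, 217.6) N, so -0.9703 T_B + 0.8660 T_C = -538.7 and 0.2419 T_B − 0.5000 T_C = -217.6.
Solving simultaneously: T_B = 1661 N, T_C = 1239 N.

T_B ≈ 1660 N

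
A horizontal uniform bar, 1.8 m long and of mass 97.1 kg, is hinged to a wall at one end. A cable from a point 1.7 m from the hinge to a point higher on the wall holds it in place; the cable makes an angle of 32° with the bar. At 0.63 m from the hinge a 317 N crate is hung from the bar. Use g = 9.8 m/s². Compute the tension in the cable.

Take torques about the hinge: T sin 32° · 1.7 = 97.1×9.8×0.9 + 317×0.63 = 1056.1 N·m.
So T = 1056.1 / (0.5299 × 1.7) = 1172.4 N.

T ≈ 1170 N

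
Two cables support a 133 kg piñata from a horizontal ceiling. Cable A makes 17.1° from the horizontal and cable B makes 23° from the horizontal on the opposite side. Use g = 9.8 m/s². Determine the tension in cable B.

T_B ≈ 1930 N

Weight W = 133 × 9.8 = 1303 N acts straight down.
Horizontal: T_A cos 17.1° = T_B cos 23°  →  T_A = 0.9631 T_B.
Vertical: T_A sin 17.1° + T_B sin 23° = 1303.
Substituting the horizontal relation into the vertical equation gives 0.6739 T_B = 1303, so T_B = 1934 N.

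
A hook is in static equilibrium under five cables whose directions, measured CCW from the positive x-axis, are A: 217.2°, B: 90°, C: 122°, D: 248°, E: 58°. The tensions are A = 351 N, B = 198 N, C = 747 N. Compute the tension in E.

T_E ≈ 4940 N

Resolve: ΣF_x = 351 cos 217.2° + 198 cos 90° + 747 cos 122° + T_D cos 248° + T_E cos 58° = 0.
        ΣF_y = 351 sin 217.2° + 198 sin 90° + 747 sin 122° + T_D sin 248° + T_E sin 58° = 0.
The known terms sum to (-675.4, 619.3) N, so -0.3746 T_D + 0.5299 T_E = 675.4 and -0.9272 T_D + 0.8480 T_E = -619.3.
Solving simultaneously: T_D = 5188 N, T_E = 4942 N.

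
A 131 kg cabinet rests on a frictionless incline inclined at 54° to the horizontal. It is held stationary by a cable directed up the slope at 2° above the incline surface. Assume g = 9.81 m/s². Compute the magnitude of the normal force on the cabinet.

Take axes along and perpendicular to the incline. Weight components: W sin 54° = 1040 N down-slope, W cos 54° = 755.4 N into the surface.
Along incline: T cos 2° = W sin 54° → T = 1040 N.
Perpendicular: N = W cos 54° − T sin 2° = 719.1 N.

N ≈ 719 N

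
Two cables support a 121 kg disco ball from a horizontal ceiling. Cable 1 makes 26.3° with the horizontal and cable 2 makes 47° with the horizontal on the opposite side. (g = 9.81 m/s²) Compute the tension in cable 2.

T_2 ≈ 1110 N

Weight W = 121 × 9.81 = 1187 N acts straight down.
Horizontal: T_1 cos 26.3° = T_2 cos 47°  →  T_1 = 0.7607 T_2.
Vertical: T_1 sin 26.3° + T_2 sin 47° = 1187.
Substituting the horizontal relation into the vertical equation gives 1.068 T_2 = 1187, so T_2 = 1111 N.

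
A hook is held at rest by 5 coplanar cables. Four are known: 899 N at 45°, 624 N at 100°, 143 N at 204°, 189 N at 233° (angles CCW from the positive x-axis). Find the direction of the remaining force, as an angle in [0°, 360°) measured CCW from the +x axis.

Sum the known components: ΣF_x = 283 N, ΣF_y = 1041 N.
For equilibrium the remaining force must supply (−ΣF_x, −ΣF_y) = (-283, -1041) N.
Magnitude = √((-283)² + (-1041)²) = 1079 N; direction = atan2(-1041, -283) = 254.8°.

θ ≈ 255°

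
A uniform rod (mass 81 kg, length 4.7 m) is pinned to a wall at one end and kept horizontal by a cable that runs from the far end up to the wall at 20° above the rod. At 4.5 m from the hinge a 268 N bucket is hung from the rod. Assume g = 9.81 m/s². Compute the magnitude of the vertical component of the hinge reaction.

|H_y| ≈ 409 N

Take torques about the hinge: T sin 20° · 4.7 = 81×9.81×2.35 + 268×4.5 = 3073.3 N·m.
So T = 3073.3 / (0.3420 × 4.7) = 1911.9 N.
ΣF_y = 0: H_y = (81×9.81 + 268) − T sin 20° = 1062.6 − 653.9 = 408.71 N.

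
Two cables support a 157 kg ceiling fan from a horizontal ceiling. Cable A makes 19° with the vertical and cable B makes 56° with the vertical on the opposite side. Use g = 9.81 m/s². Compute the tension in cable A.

T_A ≈ 1320 N

Angles from the horizontal: cable A is 90° − 19° = 71°, cable B is 90° − 56° = 34°.
Weight W = 157 × 9.81 = 1540 N acts straight down.
Horizontal: T_A cos 71° = T_B cos 34°  →  T_B = 0.3927 T_A.
Vertical: T_A sin 71° + T_B sin 34° = 1540.
Substituting the horizontal relation into the vertical equation gives 1.165 T_A = 1540, so T_A = 1322 N.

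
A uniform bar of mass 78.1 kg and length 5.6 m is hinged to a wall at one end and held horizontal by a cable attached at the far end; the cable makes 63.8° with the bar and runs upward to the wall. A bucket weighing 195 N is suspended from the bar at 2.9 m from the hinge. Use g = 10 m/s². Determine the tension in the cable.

Take torques about the hinge: T sin 63.8° · 5.6 = 78.1×10×2.8 + 195×2.9 = 2752.3 N·m.
So T = 2752.3 / (0.8973 × 5.6) = 547.76 N.

T ≈ 548 N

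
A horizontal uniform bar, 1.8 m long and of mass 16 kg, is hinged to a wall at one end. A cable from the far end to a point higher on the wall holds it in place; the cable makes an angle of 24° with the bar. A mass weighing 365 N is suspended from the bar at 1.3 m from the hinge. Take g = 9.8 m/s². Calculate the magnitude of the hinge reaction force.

|H| ≈ 789 N

Take torques about the hinge: T sin 24° · 1.8 = 16×9.8×0.9 + 365×1.3 = 615.62 N·m.
So T = 615.62 / (0.4067 × 1.8) = 840.87 N.
ΣF_x = 0: H_x = T cos 24° = 768.17 N.
ΣF_y = 0: H_y = (16×9.8 + 365) − T sin 24° = 521.8 − 342.01 = 179.79 N.
|H| = √(H_x² + H_y²) = √((768.17)² + (179.79)²) = 788.93 N.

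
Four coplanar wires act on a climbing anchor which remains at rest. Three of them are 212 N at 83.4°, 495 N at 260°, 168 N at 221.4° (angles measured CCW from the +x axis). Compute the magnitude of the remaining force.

Sum the known components: ΣF_x = -187.6 N, ΣF_y = -388 N.
For equilibrium the remaining force must supply (−ΣF_x, −ΣF_y) = (187.6, 388) N.
Magnitude = √((187.6)² + (388)²) = 431 N; direction = atan2(388, 187.6) = 64.2°.

F ≈ 431 N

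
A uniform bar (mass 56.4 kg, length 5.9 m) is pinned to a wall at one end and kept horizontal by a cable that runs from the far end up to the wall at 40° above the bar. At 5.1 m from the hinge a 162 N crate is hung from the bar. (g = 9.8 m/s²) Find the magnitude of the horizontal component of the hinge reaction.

H_x ≈ 496 N

Take torques about the hinge: T sin 40° · 5.9 = 56.4×9.8×2.95 + 162×5.1 = 2456.7 N·m.
So T = 2456.7 / (0.6428 × 5.9) = 647.79 N.
ΣF_x = 0: H_x = T cos 40° = 496.24 N.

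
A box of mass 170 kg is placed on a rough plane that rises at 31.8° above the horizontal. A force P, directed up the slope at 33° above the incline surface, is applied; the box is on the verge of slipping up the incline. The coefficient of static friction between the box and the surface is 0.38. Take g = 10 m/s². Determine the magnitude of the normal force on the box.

N ≈ 692 N

On the verge of sliding up the incline, friction equals μN and acts down the slope.
Perpendicular: N + P sin 33° = W cos 31.8° = 1445 N.
Along incline: P cos 33° = W sin 31.8° + μN  with W sin 31.8° = 895.8 N.
Solving the pair for P and N: P = 1382 N, N = 692.2 N (and f = μN = 263 N).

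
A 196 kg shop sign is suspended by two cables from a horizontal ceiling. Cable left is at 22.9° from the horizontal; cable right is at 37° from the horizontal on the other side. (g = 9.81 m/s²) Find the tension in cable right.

T_right ≈ 2050 N

Weight W = 196 × 9.81 = 1923 N acts straight down.
Horizontal: T_left cos 22.9° = T_right cos 37°  →  T_left = 0.867 T_right.
Vertical: T_left sin 22.9° + T_right sin 37° = 1923.
Substituting the horizontal relation into the vertical equation gives 0.9392 T_right = 1923, so T_right = 2047 N.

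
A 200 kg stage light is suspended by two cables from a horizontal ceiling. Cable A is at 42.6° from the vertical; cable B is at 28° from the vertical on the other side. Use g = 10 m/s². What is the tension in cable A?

T_A ≈ 995 N

Angles from the horizontal: cable A is 90° − 42.6° = 47.4°, cable B is 90° − 28° = 62°.
Weight W = 200 × 10 = 2000 N acts straight down.
Horizontal: T_A cos 47.4° = T_B cos 62°  →  T_B = 1.442 T_A.
Vertical: T_A sin 47.4° + T_B sin 62° = 2000.
Substituting the horizontal relation into the vertical equation gives 2.009 T_A = 2000, so T_A = 995.5 N.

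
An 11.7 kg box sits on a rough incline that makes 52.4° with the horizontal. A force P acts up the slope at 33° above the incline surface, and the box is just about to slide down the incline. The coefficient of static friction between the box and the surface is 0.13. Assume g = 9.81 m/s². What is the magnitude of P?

P ≈ 107 N

On the verge of sliding down the incline, friction equals μN and acts up the slope.
Perpendicular: N + P sin 33° = W cos 52.4° = 70.03 N.
Along incline: P cos 33° + μN = W sin 52.4° with W sin 52.4° = 90.94 N.
Solving the pair for P and N: P = 106.6 N, N = 11.99 N (and f = μN = 1.558 N).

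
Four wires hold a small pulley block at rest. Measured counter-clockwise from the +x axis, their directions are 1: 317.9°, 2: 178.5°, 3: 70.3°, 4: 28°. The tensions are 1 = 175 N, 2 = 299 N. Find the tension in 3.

T_3 ≈ 25.7 N

Resolve: ΣF_x = 175 cos 317.9° + 299 cos 178.5° + T_3 cos 70.3° + T_4 cos 28° = 0.
        ΣF_y = 175 sin 317.9° + 299 sin 178.5° + T_3 sin 70.3° + T_4 sin 28° = 0.
The known terms sum to (-169.1, -109.5) N, so 0.3371 T_3 + 0.8829 T_4 = 169.1 and 0.9415 T_3 + 0.4695 T_4 = 109.5.
Solving simultaneously: T_3 = 25.73 N, T_4 = 181.6 N.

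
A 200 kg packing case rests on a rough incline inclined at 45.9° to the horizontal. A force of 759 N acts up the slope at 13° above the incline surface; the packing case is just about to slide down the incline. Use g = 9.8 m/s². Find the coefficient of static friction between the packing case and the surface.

μ ≈ 0.560

On the verge of sliding down the incline, friction is at its maximum μN and acts up the slope.
Perpendicular to incline: N = W cos 45.9° − P sin 13° = 1364 − 170.7 = 1193 N.
Along incline: P cos 13° + μN = W sin 45.9° → μ = (W sin 45.9° − P cos 13°) / N = 0.5598.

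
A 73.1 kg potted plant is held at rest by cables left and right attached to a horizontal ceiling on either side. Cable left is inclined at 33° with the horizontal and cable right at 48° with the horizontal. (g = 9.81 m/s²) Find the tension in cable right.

T_right ≈ 609 N

Weight W = 73.1 × 9.81 = 717.1 N acts straight down.
Horizontal: T_left cos 33° = T_right cos 48°  →  T_left = 0.7978 T_right.
Vertical: T_left sin 33° + T_right sin 48° = 717.1.
Substituting the horizontal relation into the vertical equation gives 1.178 T_right = 717.1, so T_right = 608.9 N.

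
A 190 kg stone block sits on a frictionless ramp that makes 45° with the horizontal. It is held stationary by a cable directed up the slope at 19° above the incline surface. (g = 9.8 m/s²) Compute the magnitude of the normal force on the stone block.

Take axes along and perpendicular to the incline. Weight components: W sin 45° = 1317 N down-slope, W cos 45° = 1317 N into the surface.
Along incline: T cos 19° = W sin 45° → T = 1392 N.
Perpendicular: N = W cos 45° − T sin 19° = 863.3 N.

N ≈ 863 N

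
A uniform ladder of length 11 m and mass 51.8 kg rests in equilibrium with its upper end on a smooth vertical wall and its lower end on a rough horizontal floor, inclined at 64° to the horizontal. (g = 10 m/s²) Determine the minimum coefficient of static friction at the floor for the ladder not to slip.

μ_min ≈ 0.244

ΣF_y = 0: N_floor = 51.8×10 = 518 N.
Torques about the foot: N_wall · 11 sin 64° = 51.8×10×5.5 cos 64° → N_wall = 126.32 N.
ΣF_x = 0: f_floor = N_wall = 126.32 N.
μ_min = f_floor / N_floor = 126.32 / 518 = 0.2439.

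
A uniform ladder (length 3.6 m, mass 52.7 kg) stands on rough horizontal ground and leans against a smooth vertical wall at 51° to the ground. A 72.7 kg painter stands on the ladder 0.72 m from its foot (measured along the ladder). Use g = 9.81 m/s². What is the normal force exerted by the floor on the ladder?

N_floor ≈ 1230 N

ΣF_y = 0: N_floor = 52.7×9.81 + 72.7×9.81 = 1230.2 N.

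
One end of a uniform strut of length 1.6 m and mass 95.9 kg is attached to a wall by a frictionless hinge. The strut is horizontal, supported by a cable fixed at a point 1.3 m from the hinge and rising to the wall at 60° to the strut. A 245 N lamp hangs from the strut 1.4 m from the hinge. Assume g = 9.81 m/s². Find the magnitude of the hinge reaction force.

|H| ≈ 595 N

Take torques about the hinge: T sin 60° · 1.3 = 95.9×9.81×0.8 + 245×1.4 = 1095.6 N·m.
So T = 1095.6 / (0.8660 × 1.3) = 973.17 N.
ΣF_x = 0: H_x = T cos 60° = 486.58 N.
ΣF_y = 0: H_y = (95.9×9.81 + 245) − T sin 60° = 1185.8 − 842.79 = 342.99 N.
|H| = √(H_x² + H_y²) = √((486.58)² + (342.99)²) = 595.32 N.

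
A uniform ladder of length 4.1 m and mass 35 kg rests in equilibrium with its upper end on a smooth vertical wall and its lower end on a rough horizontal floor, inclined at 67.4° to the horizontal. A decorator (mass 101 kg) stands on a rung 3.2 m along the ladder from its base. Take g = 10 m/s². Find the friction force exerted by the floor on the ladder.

Torques about the foot: N_wall · 4.1 sin 67.4° = 35×10×2.05 cos 67.4° + 101×10×3.2 cos 67.4° → N_wall = 400.98 N.
ΣF_x = 0: f_floor = N_wall = 400.98 N.

f ≈ 401 N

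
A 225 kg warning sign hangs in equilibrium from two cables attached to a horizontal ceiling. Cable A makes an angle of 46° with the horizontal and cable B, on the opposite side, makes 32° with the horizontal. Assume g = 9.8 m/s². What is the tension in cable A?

Weight W = 225 × 9.8 = 2205 N acts straight down.
Horizontal: T_A cos 46° = T_B cos 32°  →  T_B = 0.8191 T_A.
Vertical: T_A sin 46° + T_B sin 32° = 2205.
Substituting the horizontal relation into the vertical equation gives 1.153 T_A = 2205, so T_A = 1912 N.

T_A ≈ 1910 N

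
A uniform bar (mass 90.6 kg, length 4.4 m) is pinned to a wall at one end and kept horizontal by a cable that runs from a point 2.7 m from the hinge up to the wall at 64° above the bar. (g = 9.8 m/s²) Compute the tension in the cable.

T ≈ 805 N

Take torques about the hinge: T sin 64° · 2.7 = 90.6×9.8×2.2 = 1953.3 N·m.
So T = 1953.3 / (0.8988 × 2.7) = 804.92 N.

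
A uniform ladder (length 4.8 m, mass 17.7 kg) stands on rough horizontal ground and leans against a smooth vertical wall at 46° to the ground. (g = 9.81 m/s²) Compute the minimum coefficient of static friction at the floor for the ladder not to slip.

μ_min ≈ 0.483

ΣF_y = 0: N_floor = 17.7×9.81 = 173.64 N.
Torques about the foot: N_wall · 4.8 sin 46° = 17.7×9.81×2.4 cos 46° → N_wall = 83.84 N.
ΣF_x = 0: f_floor = N_wall = 83.84 N.
μ_min = f_floor / N_floor = 83.84 / 173.64 = 0.4828.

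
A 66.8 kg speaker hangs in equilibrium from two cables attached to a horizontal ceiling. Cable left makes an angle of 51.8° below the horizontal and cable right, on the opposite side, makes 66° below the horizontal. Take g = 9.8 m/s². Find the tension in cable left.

T_left ≈ 301 N

Weight W = 66.8 × 9.8 = 654.6 N acts straight down.
Horizontal: T_left cos 51.8° = T_right cos 66°  →  T_right = 1.52 T_left.
Vertical: T_left sin 51.8° + T_right sin 66° = 654.6.
Substituting the horizontal relation into the vertical equation gives 2.175 T_left = 654.6, so T_left = 301 N.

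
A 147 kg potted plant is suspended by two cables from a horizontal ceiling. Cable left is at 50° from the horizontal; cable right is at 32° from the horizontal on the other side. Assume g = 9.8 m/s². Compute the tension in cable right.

Weight W = 147 × 9.8 = 1441 N acts straight down.
Horizontal: T_left cos 50° = T_right cos 32°  →  T_left = 1.319 T_right.
Vertical: T_left sin 50° + T_right sin 32° = 1441.
Substituting the horizontal relation into the vertical equation gives 1.541 T_right = 1441, so T_right = 935.1 N.

T_right ≈ 935 N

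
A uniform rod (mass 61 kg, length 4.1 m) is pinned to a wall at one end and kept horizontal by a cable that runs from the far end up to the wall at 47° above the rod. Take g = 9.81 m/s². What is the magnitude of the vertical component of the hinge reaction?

|H_y| ≈ 299 N

Take torques about the hinge: T sin 47° · 4.1 = 61×9.81×2.05 = 1226.7 N·m.
So T = 1226.7 / (0.7314 × 4.1) = 409.11 N.
ΣF_y = 0: H_y = (61×9.81) − T sin 47° = 598.41 − 299.21 = 299.21 N.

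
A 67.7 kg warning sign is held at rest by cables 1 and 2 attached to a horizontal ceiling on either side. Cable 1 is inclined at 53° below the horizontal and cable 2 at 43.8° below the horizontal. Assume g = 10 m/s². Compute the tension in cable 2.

Weight W = 67.7 × 10 = 677 N acts straight down.
Horizontal: T_1 cos 53° = T_2 cos 43.8°  →  T_1 = 1.199 T_2.
Vertical: T_1 sin 53° + T_2 sin 43.8° = 677.
Substituting the horizontal relation into the vertical equation gives 1.65 T_2 = 677, so T_2 = 410.3 N.

T_2 ≈ 410 N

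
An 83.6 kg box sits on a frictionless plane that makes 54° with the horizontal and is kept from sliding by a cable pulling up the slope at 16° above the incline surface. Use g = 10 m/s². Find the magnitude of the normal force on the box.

N ≈ 297 N

Take axes along and perpendicular to the incline. Weight components: W sin 54° = 676.3 N down-slope, W cos 54° = 491.4 N into the surface.
Along incline: T cos 16° = W sin 54° → T = 703.6 N.
Perpendicular: N = W cos 54° − T sin 16° = 297.5 N.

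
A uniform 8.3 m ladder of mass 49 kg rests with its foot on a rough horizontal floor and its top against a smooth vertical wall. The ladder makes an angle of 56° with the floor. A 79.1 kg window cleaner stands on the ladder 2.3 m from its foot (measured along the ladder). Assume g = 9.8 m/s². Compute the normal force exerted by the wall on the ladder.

Torques about the foot: N_wall · 8.3 sin 56° = 49×9.8×4.15 cos 56° + 79.1×9.8×2.3 cos 56° → N_wall = 306.84 N.

N_wall ≈ 307 N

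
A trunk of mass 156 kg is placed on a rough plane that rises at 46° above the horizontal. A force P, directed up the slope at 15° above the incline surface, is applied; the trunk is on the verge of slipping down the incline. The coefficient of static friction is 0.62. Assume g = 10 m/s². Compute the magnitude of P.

P ≈ 559 N

On the verge of sliding down the incline, friction equals μN and acts up the slope.
Perpendicular: N + P sin 15° = W cos 46° = 1084 N.
Along incline: P cos 15° + μN = W sin 46° with W sin 46° = 1122 N.
Solving the pair for P and N: P = 559.1 N, N = 939 N (and f = μN = 582.2 N).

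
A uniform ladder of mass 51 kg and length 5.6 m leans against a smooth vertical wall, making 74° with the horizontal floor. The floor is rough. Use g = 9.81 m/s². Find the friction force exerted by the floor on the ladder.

Torques about the foot: N_wall · 5.6 sin 74° = 51×9.81×2.8 cos 74° → N_wall = 71.731 N.
ΣF_x = 0: f_floor = N_wall = 71.731 N.

f ≈ 71.7 N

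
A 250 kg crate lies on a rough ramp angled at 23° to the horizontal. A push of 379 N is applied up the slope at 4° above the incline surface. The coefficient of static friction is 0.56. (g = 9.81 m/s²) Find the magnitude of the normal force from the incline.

N ≈ 2230 N

Axes along / perpendicular to the incline. W sin 23° = 958.3 N down-slope; W cos 23° = 2258 N into the surface.
Perpendicular: N = W cos 23° − P sin 4° = 2258 − 26.44 = 2231 N.
Along incline: P cos 4° + f = W sin 23° (friction acts up-slope) → f = 958.3 − 378.1 = 580.2 N.
|f| = 580.2 N ≤ μN = 1249 N, so the crate is indeed static.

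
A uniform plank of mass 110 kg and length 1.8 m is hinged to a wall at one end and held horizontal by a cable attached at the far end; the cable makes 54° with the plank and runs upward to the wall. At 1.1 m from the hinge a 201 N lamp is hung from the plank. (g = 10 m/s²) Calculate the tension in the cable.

Take torques about the hinge: T sin 54° · 1.8 = 110×10×0.9 + 201×1.1 = 1211.1 N·m.
So T = 1211.1 / (0.8090 × 1.8) = 831.67 N.

T ≈ 832 N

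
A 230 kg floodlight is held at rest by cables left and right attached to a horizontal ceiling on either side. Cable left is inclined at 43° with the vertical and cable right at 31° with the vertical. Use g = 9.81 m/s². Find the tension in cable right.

Angles from the horizontal: cable left is 90° − 43° = 47°, cable right is 90° − 31° = 59°.
Weight W = 230 × 9.81 = 2256 N acts straight down.
Horizontal: T_left cos 47° = T_right cos 59°  →  T_left = 0.7552 T_right.
Vertical: T_left sin 47° + T_right sin 59° = 2256.
Substituting the horizontal relation into the vertical equation gives 1.409 T_right = 2256, so T_right = 1601 N.

T_right ≈ 1600 N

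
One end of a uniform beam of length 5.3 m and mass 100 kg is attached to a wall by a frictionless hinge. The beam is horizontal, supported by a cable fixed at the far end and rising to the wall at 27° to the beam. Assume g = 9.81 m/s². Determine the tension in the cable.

Take torques about the hinge: T sin 27° · 5.3 = 100×9.81×2.65 = 2599.7 N·m.
So T = 2599.7 / (0.4540 × 5.3) = 1080.4 N.

T ≈ 1080 N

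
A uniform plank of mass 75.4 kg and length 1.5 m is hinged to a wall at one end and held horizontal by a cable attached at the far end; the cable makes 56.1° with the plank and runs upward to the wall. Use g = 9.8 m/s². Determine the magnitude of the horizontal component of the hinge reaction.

Take torques about the hinge: T sin 56.1° · 1.5 = 75.4×9.8×0.75 = 554.19 N·m.
So T = 554.19 / (0.8300 × 1.5) = 445.13 N.
ΣF_x = 0: H_x = T cos 56.1° = 248.27 N.

H_x ≈ 248 N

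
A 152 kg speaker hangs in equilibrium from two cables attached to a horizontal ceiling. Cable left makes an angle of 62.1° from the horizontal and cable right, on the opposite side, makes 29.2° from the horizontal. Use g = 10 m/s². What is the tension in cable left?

T_left ≈ 1330 N

Weight W = 152 × 10 = 1520 N acts straight down.
Horizontal: T_left cos 62.1° = T_right cos 29.2°  →  T_right = 0.536 T_left.
Vertical: T_left sin 62.1° + T_right sin 29.2° = 1520.
Substituting the horizontal relation into the vertical equation gives 1.145 T_left = 1520, so T_left = 1327 N.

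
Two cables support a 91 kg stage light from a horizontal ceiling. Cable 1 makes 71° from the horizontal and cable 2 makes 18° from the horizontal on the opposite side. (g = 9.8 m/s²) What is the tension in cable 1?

Weight W = 91 × 9.8 = 891.8 N acts straight down.
Horizontal: T_1 cos 71° = T_2 cos 18°  →  T_2 = 0.3423 T_1.
Vertical: T_1 sin 71° + T_2 sin 18° = 891.8.
Substituting the horizontal relation into the vertical equation gives 1.051 T_1 = 891.8, so T_1 = 848.3 N.

T_1 ≈ 848 N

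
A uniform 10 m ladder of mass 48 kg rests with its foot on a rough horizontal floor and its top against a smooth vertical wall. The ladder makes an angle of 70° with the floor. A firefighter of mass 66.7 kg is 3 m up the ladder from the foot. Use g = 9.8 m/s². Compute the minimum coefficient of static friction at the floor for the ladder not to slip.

ΣF_y = 0: N_floor = 48×9.8 + 66.7×9.8 = 1124.1 N.
Torques about the foot: N_wall · 10 sin 70° = 48×9.8×5 cos 70° + 66.7×9.8×3 cos 70° → N_wall = 156.98 N.
ΣF_x = 0: f_floor = N_wall = 156.98 N.
μ_min = f_floor / N_floor = 156.98 / 1124.1 = 0.1397.

μ_min ≈ 0.140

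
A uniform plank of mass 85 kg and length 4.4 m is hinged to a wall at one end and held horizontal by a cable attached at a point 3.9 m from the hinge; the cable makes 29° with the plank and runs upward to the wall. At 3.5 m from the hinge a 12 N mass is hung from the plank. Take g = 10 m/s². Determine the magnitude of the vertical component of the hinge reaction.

Take torques about the hinge: T sin 29° · 3.9 = 85×10×2.2 + 12×3.5 = 1912 N·m.
So T = 1912 / (0.4848 × 3.9) = 1011.2 N.
ΣF_y = 0: H_y = (85×10 + 12) − T sin 29° = 862 − 490.26 = 371.74 N.

|H_y| ≈ 372 N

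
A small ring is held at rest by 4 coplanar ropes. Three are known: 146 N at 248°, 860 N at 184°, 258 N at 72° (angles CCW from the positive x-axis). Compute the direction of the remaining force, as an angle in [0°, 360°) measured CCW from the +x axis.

Sum the known components: ΣF_x = -832.9 N, ΣF_y = 50.01 N.
For equilibrium the remaining force must supply (−ΣF_x, −ΣF_y) = (832.9, -50.01) N.
Magnitude = √((832.9)² + (-50.01)²) = 834.4 N; direction = atan2(-50.01, 832.9) = 356.6°.

θ ≈ 357°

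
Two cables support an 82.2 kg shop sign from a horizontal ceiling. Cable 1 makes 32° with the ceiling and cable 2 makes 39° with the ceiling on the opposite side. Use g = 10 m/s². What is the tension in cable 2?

Weight W = 82.2 × 10 = 822 N acts straight down.
Horizontal: T_1 cos 32° = T_2 cos 39°  →  T_1 = 0.9164 T_2.
Vertical: T_1 sin 32° + T_2 sin 39° = 822.
Substituting the horizontal relation into the vertical equation gives 1.115 T_2 = 822, so T_2 = 737.3 N.

T_2 ≈ 737 N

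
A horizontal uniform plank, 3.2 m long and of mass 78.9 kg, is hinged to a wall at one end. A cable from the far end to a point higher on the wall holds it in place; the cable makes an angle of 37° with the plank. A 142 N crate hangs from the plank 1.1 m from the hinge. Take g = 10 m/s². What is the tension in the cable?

Take torques about the hinge: T sin 37° · 3.2 = 78.9×10×1.6 + 142×1.1 = 1418.6 N·m.
So T = 1418.6 / (0.6018 × 3.2) = 736.63 N.

T ≈ 737 N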